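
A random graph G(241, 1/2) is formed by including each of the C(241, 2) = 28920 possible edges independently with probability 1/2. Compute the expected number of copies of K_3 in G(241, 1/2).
E[# K_3] = C(241, 3) · (1/2)^C(3, 2) = 2303960 / 2^3 = 287995

For each 3-subset S of vertices (there are C(241, 3) = 2303960 such S), let X_S = 1 if S induces a K_3 (all C(3, 2) = 3 edges present). Then P(X_S = 1) = (1/2)^3 = 1/8. By linearity of expectation, E[# K_3] = C(241, 3) · (1/2)^3 = 2303960 / 8 = 287995.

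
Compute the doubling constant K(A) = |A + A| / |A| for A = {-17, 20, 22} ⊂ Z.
K = |A + A| / |A| = 6/3 = 2

Enumerate A + A = {a + b : a, b ∈ A}. With |A| = 3, there are |A|^2 = 9 ordered sum pairs; collecting distinct values, A + A = {-34, 3, 5, 40, 42, 44}, so |A + A| = 6. Thus K = 6/3 = 2. For comparison, the minimum possible |A + A| over all 3-element sets is 2·3 − 1 = 5 (so min K = 5/3), attained only by arithmetic progressions.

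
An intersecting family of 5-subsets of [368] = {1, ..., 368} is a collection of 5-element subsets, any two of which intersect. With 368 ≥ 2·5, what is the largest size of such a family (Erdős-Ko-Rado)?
max |F| = C(367, 4) = 743584205

The Erdős-Ko-Rado theorem states: for n ≥ 2k, an intersecting family of k-subsets of an n-element set has size at most C(n − 1, k − 1), with equality for 'star' families {A ⊆ [n] : |A| = k, i ∈ A} (fix an element i). For n = 368, k = 5: C(367, 4) = 743584205.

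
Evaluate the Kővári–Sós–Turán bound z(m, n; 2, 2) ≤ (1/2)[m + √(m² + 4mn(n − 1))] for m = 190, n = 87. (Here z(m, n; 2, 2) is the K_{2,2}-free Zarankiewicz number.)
z(190, 87; 2, 2) ≤ (1/2)[190 + √(190² + 4·190·87·86)] = (1/2)[190 + √5722420] = 1291.079

Kővári–Sós–Turán: let r_1, ..., r_190 be the row sums and z = Σ r_i the total number of 1s. Each pair of columns can share at most one row with both entries 1 (else a 2×2 all-ones block appears), so Σ_i C(r_i, 2) ≤ C(87, 2) = 3741. By convexity Σ_i C(r_i, 2) ≥ 190·C(z/190, 2) = z(z − 190)/(2·190), giving z² − 190z − 190·87·86 ≤ 0 and hence z ≤ (1/2)[190 + √(36100 + 4·1421580)] = (1/2)[190 + √5722420] ≈ (1/2)(190 + 2392.158) = 1291.079.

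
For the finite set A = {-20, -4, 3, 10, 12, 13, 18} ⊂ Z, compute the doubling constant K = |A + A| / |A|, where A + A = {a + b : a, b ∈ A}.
K = |A + A| / |A| = 26/7

Enumerate A + A = {a + b : a, b ∈ A}. With |A| = 7, there are |A|^2 = 49 ordered sum pairs; collecting distinct values, A + A = {-40, -24, -17, -10, -8, -7, -2, -1, 6, 8, 9, 13, 14, 15, 16, 20, 21, 22, 23, 24, 25, 26, 28, 30, 31, 36}, so |A + A| = 26. Thus K = 26/7. For comparison, the minimum possible |A + A| over all 7-element sets is 2·7 − 1 = 13 (so min K = 13/7), attained only by arithmetic progressions.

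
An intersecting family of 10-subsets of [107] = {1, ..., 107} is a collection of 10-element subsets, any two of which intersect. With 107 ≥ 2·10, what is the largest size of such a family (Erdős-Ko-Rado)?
max |F| = C(106, 9) = 3283866636050

Erdős-Ko-Rado (1961): when n ≥ 2k, max |F| = C(n−1, k−1). The bound is attained by the star {A : i ∈ A} for any fixed i ∈ [n]. Here C(107−1, 10−1) = C(106, 9) = 3283866636050.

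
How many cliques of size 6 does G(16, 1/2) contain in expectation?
E[# K_6] = C(16, 6) · (1/2)^C(6, 2) = 8008 / 2^15 = 1001/4096 ≈ 0.244385

For each 6-subset S of vertices (there are C(16, 6) = 8008 such S), let X_S = 1 if S induces a K_6 (all C(6, 2) = 15 edges present). Then P(X_S = 1) = (1/2)^15 = 1/32768. By linearity of expectation, E[# K_6] = C(16, 6) · (1/2)^15 = 8008 / 32768 = 1001/4096 ≈ 0.244385.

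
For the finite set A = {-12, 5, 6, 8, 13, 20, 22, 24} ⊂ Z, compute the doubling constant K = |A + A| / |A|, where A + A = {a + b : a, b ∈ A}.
K = |A + A| / |A| = 30/8 = 15/4

Enumerate A + A = {a + b : a, b ∈ A}. With |A| = 8, there are |A|^2 = 64 ordered sum pairs; collecting distinct values, A + A = {-24, -7, -6, -4, 1, 8, 10, 11, 12, 13, 14, 16, 18, 19, 21, 25, 26, 27, 28, 29, 30, 32, 33, 35, 37, 40, 42, 44, 46, 48}, so |A + A| = 30. Thus K = 30/8 = 15/4. For comparison, the minimum possible |A + A| over all 8-element sets is 2·8 − 1 = 15 (so min K = 15/8), attained only by arithmetic progressions.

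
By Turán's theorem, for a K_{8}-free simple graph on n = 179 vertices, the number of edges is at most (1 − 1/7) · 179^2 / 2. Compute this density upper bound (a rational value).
Turán density bound = (6/7) · 179^2/2 = 96123/7 ≈ 13731.8571

Turán's theorem: ex(n, K_{r+1}) is achieved by the complete r-partite Turán graph T(n, r) with parts as balanced as possible, and is at most (1 − 1/r) · n^2/2. For r = 7, n = 179: the density bound is (6/7) · 32041/2 = 96123/7 ≈ 13731.8571. The integer-valued extremum is e(T(179, 7)) = 13731, which is strictly less than the density bound 96123/7 since 7 ∤ 179 (the parts of T(179, 7) cannot all be equal).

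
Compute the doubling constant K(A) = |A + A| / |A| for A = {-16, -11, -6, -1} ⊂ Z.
K = |A + A| / |A| = 7/4

Enumerate A + A = {a + b : a, b ∈ A}. With |A| = 4, there are |A|^2 = 16 ordered sum pairs; collecting distinct values, A + A = {-32, -27, -22, -17, -12, -7, -2}, so |A + A| = 7. Thus K = 7/4. Here |A + A| = 2|A| − 1 = 7, the minimum possible — so K = 7/4 is minimal, which holds iff A is an arithmetic progression.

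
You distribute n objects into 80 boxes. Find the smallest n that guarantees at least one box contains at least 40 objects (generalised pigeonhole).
n = (40 − 1)·80 + 1 = 3121

By the generalised pigeonhole principle, to guarantee some box contains ≥ r objects we need more than (r − 1) · k objects total. Threshold: n = (r − 1) · k + 1. With r = 40 and k = 80: n = 39 · 80 + 1 = 3120 + 1 = 3121. For n = 3120 = 39 · 80, we can put exactly 39 objects in every box, avoiding 40 in any single one — so 3121 is tight.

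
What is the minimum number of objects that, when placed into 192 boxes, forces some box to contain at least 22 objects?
n = (22 − 1)·192 + 1 = 4033

By the generalised pigeonhole principle, to guarantee some box contains ≥ r objects we need more than (r − 1) · k objects total. Threshold: n = (r − 1) · k + 1. With r = 22 and k = 192: n = 21 · 192 + 1 = 4032 + 1 = 4033. For n = 4032 = 21 · 192, we can put exactly 21 objects in every box, avoiding 22 in any single one — so 4033 is tight.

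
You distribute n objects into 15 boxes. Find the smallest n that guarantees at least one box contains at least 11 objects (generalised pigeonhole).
n = (11 − 1)·15 + 1 = 151

By the generalised pigeonhole principle, to guarantee some box contains ≥ r objects we need more than (r − 1) · k objects total. Threshold: n = (r − 1) · k + 1. With r = 11 and k = 15: n = 10 · 15 + 1 = 150 + 1 = 151. For n = 150 = 10 · 15, we can put exactly 10 objects in every box, avoiding 11 in any single one — so 151 is tight.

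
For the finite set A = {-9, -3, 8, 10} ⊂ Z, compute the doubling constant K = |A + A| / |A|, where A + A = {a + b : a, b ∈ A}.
K = |A + A| / |A| = 10/4 = 5/2

Enumerate A + A = {a + b : a, b ∈ A}. With |A| = 4, there are |A|^2 = 16 ordered sum pairs; collecting distinct values, A + A = {-18, -12, -6, -1, 1, 5, 7, 16, 18, 20}, so |A + A| = 10. Thus K = 10/4 = 5/2. For comparison, the minimum possible |A + A| over all 4-element sets is 2·4 − 1 = 7 (so min K = 7/4), attained only by arithmetic progressions.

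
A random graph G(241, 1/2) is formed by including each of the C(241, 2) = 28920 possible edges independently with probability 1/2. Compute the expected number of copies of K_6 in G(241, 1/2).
E[# K_6] = C(241, 6) · (1/2)^C(6, 2) = 255582429928 / 2^15 = 31947803741/4096 ≈ 7799756.772705

For each 6-subset S of vertices (there are C(241, 6) = 255582429928 such S), let X_S = 1 if S induces a K_6 (all C(6, 2) = 15 edges present). Then P(X_S = 1) = (1/2)^15 = 1/32768. By linearity of expectation, E[# K_6] = C(241, 6) · (1/2)^15 = 255582429928 / 32768 = 31947803741/4096 ≈ 7799756.772705.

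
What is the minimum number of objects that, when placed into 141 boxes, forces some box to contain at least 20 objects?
n = (20 − 1)·141 + 1 = 2680

By the generalised pigeonhole principle, to guarantee some box contains ≥ r objects we need more than (r − 1) · k objects total. Threshold: n = (r − 1) · k + 1. With r = 20 and k = 141: n = 19 · 141 + 1 = 2679 + 1 = 2680. For n = 2679 = 19 · 141, we can put exactly 19 objects in every box, avoiding 20 in any single one — so 2680 is tight.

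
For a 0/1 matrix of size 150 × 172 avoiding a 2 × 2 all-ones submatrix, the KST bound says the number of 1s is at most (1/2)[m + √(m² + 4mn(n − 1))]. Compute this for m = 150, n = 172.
z(150, 172; 2, 2) ≤ (1/2)[150 + √(150² + 4·150·172·171)] = (1/2)[150 + √17669700] = 2176.7671

Kővári–Sós–Turán: let r_1, ..., r_150 be the row sums and z = Σ r_i the total number of 1s. Each pair of columns can share at most one row with both entries 1 (else a 2×2 all-ones block appears), so Σ_i C(r_i, 2) ≤ C(172, 2) = 14706. By convexity Σ_i C(r_i, 2) ≥ 150·C(z/150, 2) = z(z − 150)/(2·150), giving z² − 150z − 150·172·171 ≤ 0 and hence z ≤ (1/2)[150 + √(22500 + 4·4411800)] = (1/2)[150 + √17669700] ≈ (1/2)(150 + 4203.5342) = 2176.7671.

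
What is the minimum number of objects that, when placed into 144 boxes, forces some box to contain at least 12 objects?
n = (12 − 1)·144 + 1 = 1585

By the generalised pigeonhole principle, to guarantee some box contains ≥ r objects we need more than (r − 1) · k objects total. Threshold: n = (r − 1) · k + 1. With r = 12 and k = 144: n = 11 · 144 + 1 = 1584 + 1 = 1585. For n = 1584 = 11 · 144, we can put exactly 11 objects in every box, avoiding 12 in any single one — so 1585 is tight.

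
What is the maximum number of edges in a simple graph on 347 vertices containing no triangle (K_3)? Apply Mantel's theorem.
ex(347, K_3) = ⌊347^2/4⌋ = 30102

Mantel (1907): a triangle-free graph on n vertices has at most ⌊n^2/4⌋ edges, with equality for the complete bipartite graph K_{⌊n/2⌋, ⌈n/2⌉}. For n = 347: ⌊347^2/4⌋ = ⌊120409/4⌋ = 30102. The extremal graph is K_{173, 174}, which has 173·174 = 30102 edges.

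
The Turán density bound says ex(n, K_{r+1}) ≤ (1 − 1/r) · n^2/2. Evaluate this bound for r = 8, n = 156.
Turán density bound = (7/8) · 156^2/2 = 10647

Turán's theorem: ex(n, K_{r+1}) is achieved by the complete r-partite Turán graph T(n, r) with parts as balanced as possible, and is at most (1 − 1/r) · n^2/2. For r = 8, n = 156: the density bound is (7/8) · 24336/2 = 10647. The integer-valued extremum is e(T(156, 8)) = 10646, which is strictly less than the density bound 10647 since 8 ∤ 156 (the parts of T(156, 8) cannot all be equal).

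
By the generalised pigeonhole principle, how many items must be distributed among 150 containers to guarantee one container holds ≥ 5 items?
n = (5 − 1)·150 + 1 = 601

By the generalised pigeonhole principle, to guarantee some box contains ≥ r objects we need more than (r − 1) · k objects total. Threshold: n = (r − 1) · k + 1. With r = 5 and k = 150: n = 4 · 150 + 1 = 600 + 1 = 601. For n = 600 = 4 · 150, we can put exactly 4 objects in every box, avoiding 5 in any single one — so 601 is tight.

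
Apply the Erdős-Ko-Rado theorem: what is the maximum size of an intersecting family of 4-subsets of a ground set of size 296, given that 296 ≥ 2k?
max |F| = C(295, 3) = 4235315

The Erdős-Ko-Rado theorem states: for n ≥ 2k, an intersecting family of k-subsets of an n-element set has size at most C(n − 1, k − 1), with equality for 'star' families {A ⊆ [n] : |A| = k, i ∈ A} (fix an element i). For n = 296, k = 4: C(295, 3) = 4235315.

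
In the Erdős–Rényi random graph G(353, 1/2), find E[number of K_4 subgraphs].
E[# K_4] = C(353, 4) · (1/2)^C(4, 2) = 636035400 / 2^6 = 79504425/8 = 9938053.125

For each 4-subset S of vertices (there are C(353, 4) = 636035400 such S), let X_S = 1 if S induces a K_4 (all C(4, 2) = 6 edges present). Then P(X_S = 1) = (1/2)^6 = 1/64. By linearity of expectation, E[# K_4] = C(353, 4) · (1/2)^6 = 636035400 / 64 = 79504425/8 = 9938053.125.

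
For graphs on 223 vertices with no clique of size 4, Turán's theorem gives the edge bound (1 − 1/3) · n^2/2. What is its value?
Turán density bound = (2/3) · 223^2/2 = 49729/3 ≈ 16576.3333

Turán's theorem: ex(n, K_{r+1}) is achieved by the complete r-partite Turán graph T(n, r) with parts as balanced as possible, and is at most (1 − 1/r) · n^2/2. For r = 3, n = 223: the density bound is (2/3) · 49729/2 = 49729/3 ≈ 16576.3333. The integer-valued extremum is e(T(223, 3)) = 16576, which is strictly less than the density bound 49729/3 since 3 ∤ 223 (the parts of T(223, 3) cannot all be equal).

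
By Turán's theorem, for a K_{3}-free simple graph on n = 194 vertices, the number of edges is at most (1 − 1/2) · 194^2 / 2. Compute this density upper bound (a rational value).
Turán density bound = (1/2) · 194^2/2 = 9409

Turán's theorem: ex(n, K_{r+1}) is achieved by the complete r-partite Turán graph T(n, r) with parts as balanced as possible, and is at most (1 − 1/r) · n^2/2. For r = 2, n = 194: the density bound is (1/2) · 37636/2 = 9409. Since 2 ∣ 194, the Turán graph T(194, 2) has parts of equal size 97, and its edge count e(T(194, 2)) = 9409 attains the density bound exactly.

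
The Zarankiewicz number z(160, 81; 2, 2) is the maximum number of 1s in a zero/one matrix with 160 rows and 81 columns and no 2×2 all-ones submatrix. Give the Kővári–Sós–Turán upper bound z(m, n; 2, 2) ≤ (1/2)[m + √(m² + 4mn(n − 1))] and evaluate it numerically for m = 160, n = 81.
z(160, 81; 2, 2) ≤ (1/2)[160 + √(160² + 4·160·81·80)] = (1/2)[160 + √4172800] = 1101.3716

Kővári–Sós–Turán: let r_1, ..., r_160 be the row sums and z = Σ r_i the total number of 1s. Each pair of columns can share at most one row with both entries 1 (else a 2×2 all-ones block appears), so Σ_i C(r_i, 2) ≤ C(81, 2) = 3240. By convexity Σ_i C(r_i, 2) ≥ 160·C(z/160, 2) = z(z − 160)/(2·160), giving z² − 160z − 160·81·80 ≤ 0 and hence z ≤ (1/2)[160 + √(25600 + 4·1036800)] = (1/2)[160 + √4172800] ≈ (1/2)(160 + 2042.7433) = 1101.3716.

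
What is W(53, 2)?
W(53, 2) = 53 + 1 = 54

A 2-term AP is any pair of integers, so a monochromatic 2-AP exists iff some colour is used at least twice. With 53 colours, the colouring i ↦ i on {1, ..., 53} uses each colour once, avoiding any monochromatic pair, so W(53, 2) > 53. For {1, ..., 54}, pigeonhole forces two integers of the same colour, which form a monochromatic 2-AP. Hence W(53, 2) = 54.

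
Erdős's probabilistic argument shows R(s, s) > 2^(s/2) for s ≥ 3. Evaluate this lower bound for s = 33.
2^(33/2) = 92681.9; so R(33, 33) > 92681.9

Colour each edge of K_n uniformly at random with red/blue. The expected number of monochromatic K_33 is C(n, 33) · 2 · 2^(−C(33,2)). If C(n, 33) · 2^(1 − C(33,2)) < 1, then with positive probability no monochromatic K_33 exists, so R(33, 33) > n. The standard estimate C(n, 33) ≤ n^33/33! shows this inequality holds whenever n ≤ 2^(33/2) (since 33! · 2^(C(33,2) − 1) > 2^(33^2/2) ≥ n^33). Hence R(33, 33) > 2^(33/2) = 92681.9.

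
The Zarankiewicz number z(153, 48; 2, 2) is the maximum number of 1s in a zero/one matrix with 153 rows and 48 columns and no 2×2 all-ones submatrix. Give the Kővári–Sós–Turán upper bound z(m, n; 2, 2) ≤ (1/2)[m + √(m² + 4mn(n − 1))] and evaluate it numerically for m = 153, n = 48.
z(153, 48; 2, 2) ≤ (1/2)[153 + √(153² + 4·153·48·47)] = (1/2)[153 + √1404081] = 668.9696

Kővári–Sós–Turán: let r_1, ..., r_153 be the row sums and z = Σ r_i the total number of 1s. Each pair of columns can share at most one row with both entries 1 (else a 2×2 all-ones block appears), so Σ_i C(r_i, 2) ≤ C(48, 2) = 1128. By convexity Σ_i C(r_i, 2) ≥ 153·C(z/153, 2) = z(z − 153)/(2·153), giving z² − 153z − 153·48·47 ≤ 0 and hence z ≤ (1/2)[153 + √(23409 + 4·345168)] = (1/2)[153 + √1404081] ≈ (1/2)(153 + 1184.9392) = 668.9696.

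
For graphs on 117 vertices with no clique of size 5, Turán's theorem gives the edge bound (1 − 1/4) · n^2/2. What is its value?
Turán density bound = (3/4) · 117^2/2 = 41067/8 ≈ 5133.375

Turán's theorem: ex(n, K_{r+1}) is achieved by the complete r-partite Turán graph T(n, r) with parts as balanced as possible, and is at most (1 − 1/r) · n^2/2. For r = 4, n = 117: the density bound is (3/4) · 13689/2 = 41067/8 ≈ 5133.375. The integer-valued extremum is e(T(117, 4)) = 5133, which is strictly less than the density bound 41067/8 since 4 ∤ 117 (the parts of T(117, 4) cannot all be equal).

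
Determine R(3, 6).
R(3, 6) = 18

Lower bound: an explicit 2-colouring of K_{17} (typically a Paley-type or other structured construction) avoids a red K_3 and a blue K_6, showing R(3, 6) > 17.
Upper bound: the simple Erdős–Szekeres recurrence only gives R(3, 6) ≤ 20; the tight bound R(3, 6) ≤ 18 requires a sharper case analysis (or computer search) of 2-colourings of K_{18}.
Hence R(3, 6) = 18.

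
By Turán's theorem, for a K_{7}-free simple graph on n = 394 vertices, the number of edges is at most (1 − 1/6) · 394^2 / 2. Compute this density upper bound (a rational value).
Turán density bound = (5/6) · 394^2/2 = 194045/3 ≈ 64681.6667

Turán's theorem: ex(n, K_{r+1}) is achieved by the complete r-partite Turán graph T(n, r) with parts as balanced as possible, and is at most (1 − 1/r) · n^2/2. For r = 6, n = 394: the density bound is (5/6) · 155236/2 = 194045/3 ≈ 64681.6667. The integer-valued extremum is e(T(394, 6)) = 64681, which is strictly less than the density bound 194045/3 since 6 ∤ 394 (the parts of T(394, 6) cannot all be equal).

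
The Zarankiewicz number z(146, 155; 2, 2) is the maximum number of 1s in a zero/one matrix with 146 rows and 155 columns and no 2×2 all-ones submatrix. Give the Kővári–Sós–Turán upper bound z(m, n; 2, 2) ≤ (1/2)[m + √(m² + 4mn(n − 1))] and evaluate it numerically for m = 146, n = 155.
z(146, 155; 2, 2) ≤ (1/2)[146 + √(146² + 4·146·155·154)] = (1/2)[146 + √13961396] = 1941.2476

Kővári–Sós–Turán: let r_1, ..., r_146 be the row sums and z = Σ r_i the total number of 1s. Each pair of columns can share at most one row with both entries 1 (else a 2×2 all-ones block appears), so Σ_i C(r_i, 2) ≤ C(155, 2) = 11935. By convexity Σ_i C(r_i, 2) ≥ 146·C(z/146, 2) = z(z − 146)/(2·146), giving z² − 146z − 146·155·154 ≤ 0 and hence z ≤ (1/2)[146 + √(21316 + 4·3485020)] = (1/2)[146 + √13961396] ≈ (1/2)(146 + 3736.4951) = 1941.2476.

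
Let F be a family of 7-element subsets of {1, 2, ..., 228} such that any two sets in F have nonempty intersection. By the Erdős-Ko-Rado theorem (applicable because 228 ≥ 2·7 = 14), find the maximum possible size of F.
max |F| = C(227, 6) = 177782976840

The Erdős-Ko-Rado theorem states: for n ≥ 2k, an intersecting family of k-subsets of an n-element set has size at most C(n − 1, k − 1), with equality for 'star' families {A ⊆ [n] : |A| = k, i ∈ A} (fix an element i). For n = 228, k = 7: C(227, 6) = 177782976840.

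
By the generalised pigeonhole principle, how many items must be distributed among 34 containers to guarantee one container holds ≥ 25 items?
n = (25 − 1)·34 + 1 = 817

By the generalised pigeonhole principle, to guarantee some box contains ≥ r objects we need more than (r − 1) · k objects total. Threshold: n = (r − 1) · k + 1. With r = 25 and k = 34: n = 24 · 34 + 1 = 816 + 1 = 817. For n = 816 = 24 · 34, we can put exactly 24 objects in every box, avoiding 25 in any single one — so 817 is tight.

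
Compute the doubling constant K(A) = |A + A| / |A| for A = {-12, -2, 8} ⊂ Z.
K = |A + A| / |A| = 5/3

Enumerate A + A = {a + b : a, b ∈ A}. With |A| = 3, there are |A|^2 = 9 ordered sum pairs; collecting distinct values, A + A = {-24, -14, -4, 6, 16}, so |A + A| = 5. Thus K = 5/3. Here |A + A| = 2|A| − 1 = 5, the minimum possible — so K = 5/3 is minimal, which holds iff A is an arithmetic progression.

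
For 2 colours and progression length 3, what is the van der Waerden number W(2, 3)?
W(2, 3) = 9

Lower bound: the 2-colouring RRBBRRBB of {1, ..., 8} (R at positions {1, 2, 5, 6}, B at {3, 4, 7, 8}) contains no monochromatic 3-term AP, so W(2, 3) > 8. Upper bound: a case analysis on any 2-colouring of {1, ..., 9} forces such an AP. Hence W(2, 3) = 9.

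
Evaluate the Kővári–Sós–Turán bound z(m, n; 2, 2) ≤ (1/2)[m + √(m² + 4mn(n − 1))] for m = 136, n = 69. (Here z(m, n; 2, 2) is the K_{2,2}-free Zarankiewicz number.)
z(136, 69; 2, 2) ≤ (1/2)[136 + √(136² + 4·136·69·68)] = (1/2)[136 + √2570944] = 869.7082

Kővári–Sós–Turán: let r_1, ..., r_136 be the row sums and z = Σ r_i the total number of 1s. Each pair of columns can share at most one row with both entries 1 (else a 2×2 all-ones block appears), so Σ_i C(r_i, 2) ≤ C(69, 2) = 2346. By convexity Σ_i C(r_i, 2) ≥ 136·C(z/136, 2) = z(z − 136)/(2·136), giving z² − 136z − 136·69·68 ≤ 0 and hence z ≤ (1/2)[136 + √(18496 + 4·638112)] = (1/2)[136 + √2570944] ≈ (1/2)(136 + 1603.4164) = 869.7082.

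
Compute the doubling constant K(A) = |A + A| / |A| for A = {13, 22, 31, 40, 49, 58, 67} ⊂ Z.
K = |A + A| / |A| = 13/7

Enumerate A + A = {a + b : a, b ∈ A}. With |A| = 7, there are |A|^2 = 49 ordered sum pairs; collecting distinct values, A + A = {26, 35, 44, 53, 62, 71, 80, 89, 98, 107, 116, 125, 134}, so |A + A| = 13. Thus K = 13/7. Here |A + A| = 2|A| − 1 = 13, the minimum possible — so K = 13/7 is minimal, which holds iff A is an arithmetic progression.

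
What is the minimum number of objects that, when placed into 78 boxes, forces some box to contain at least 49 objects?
n = (49 − 1)·78 + 1 = 3745

By the generalised pigeonhole principle, to guarantee some box contains ≥ r objects we need more than (r − 1) · k objects total. Threshold: n = (r − 1) · k + 1. With r = 49 and k = 78: n = 48 · 78 + 1 = 3744 + 1 = 3745. For n = 3744 = 48 · 78, we can put exactly 48 objects in every box, avoiding 49 in any single one — so 3745 is tight.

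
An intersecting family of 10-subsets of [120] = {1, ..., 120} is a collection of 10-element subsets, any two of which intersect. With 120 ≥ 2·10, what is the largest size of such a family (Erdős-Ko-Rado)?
max |F| = C(119, 9) = 9672348219898

Erdős-Ko-Rado (1961): when n ≥ 2k, max |F| = C(n−1, k−1). The bound is attained by the star {A : i ∈ A} for any fixed i ∈ [n]. Here C(120−1, 10−1) = C(119, 9) = 9672348219898.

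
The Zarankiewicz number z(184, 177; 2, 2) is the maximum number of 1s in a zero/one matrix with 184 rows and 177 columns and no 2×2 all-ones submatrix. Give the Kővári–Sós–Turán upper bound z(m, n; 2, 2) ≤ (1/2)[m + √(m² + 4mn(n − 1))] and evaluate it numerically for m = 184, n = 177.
z(184, 177; 2, 2) ≤ (1/2)[184 + √(184² + 4·184·177·176)] = (1/2)[184 + √22961728] = 2487.9199

Kővári–Sós–Turán: let r_1, ..., r_184 be the row sums and z = Σ r_i the total number of 1s. Each pair of columns can share at most one row with both entries 1 (else a 2×2 all-ones block appears), so Σ_i C(r_i, 2) ≤ C(177, 2) = 15576. By convexity Σ_i C(r_i, 2) ≥ 184·C(z/184, 2) = z(z − 184)/(2·184), giving z² − 184z − 184·177·176 ≤ 0 and hence z ≤ (1/2)[184 + √(33856 + 4·5731968)] = (1/2)[184 + √22961728] ≈ (1/2)(184 + 4791.8397) = 2487.9199.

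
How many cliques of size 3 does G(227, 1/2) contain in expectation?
E[# K_3] = C(227, 3) · (1/2)^C(3, 2) = 1923825 / 2^3 = 240478.125

For each 3-subset S of vertices (there are C(227, 3) = 1923825 such S), let X_S = 1 if S induces a K_3 (all C(3, 2) = 3 edges present). Then P(X_S = 1) = (1/2)^3 = 1/8. By linearity of expectation, E[# K_3] = C(227, 3) · (1/2)^3 = 1923825 / 8 = 240478.125.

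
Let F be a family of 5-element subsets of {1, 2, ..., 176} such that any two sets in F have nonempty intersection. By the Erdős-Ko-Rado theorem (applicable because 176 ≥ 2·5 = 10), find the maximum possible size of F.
max |F| = C(175, 4) = 37752925

Erdős-Ko-Rado (1961): when n ≥ 2k, max |F| = C(n−1, k−1). The bound is attained by the star {A : i ∈ A} for any fixed i ∈ [n]. Here C(176−1, 5−1) = C(175, 4) = 37752925.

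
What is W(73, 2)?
W(73, 2) = 73 + 1 = 74

A 2-term AP is any pair of integers, so a monochromatic 2-AP exists iff some colour is used at least twice. With 73 colours, the colouring i ↦ i on {1, ..., 73} uses each colour once, avoiding any monochromatic pair, so W(73, 2) > 73. For {1, ..., 74}, pigeonhole forces two integers of the same colour, which form a monochromatic 2-AP. Hence W(73, 2) = 74.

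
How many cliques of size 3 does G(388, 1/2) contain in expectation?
E[# K_3] = C(388, 3) · (1/2)^C(3, 2) = 9660036 / 2^3 = 2415009/2 = 1207504.5

For each 3-subset S of vertices (there are C(388, 3) = 9660036 such S), let X_S = 1 if S induces a K_3 (all C(3, 2) = 3 edges present). Then P(X_S = 1) = (1/2)^3 = 1/8. By linearity of expectation, E[# K_3] = C(388, 3) · (1/2)^3 = 9660036 / 8 = 2415009/2 = 1207504.5.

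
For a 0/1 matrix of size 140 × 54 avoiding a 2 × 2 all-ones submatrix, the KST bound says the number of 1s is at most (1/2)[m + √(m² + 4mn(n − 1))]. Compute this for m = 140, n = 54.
z(140, 54; 2, 2) ≤ (1/2)[140 + √(140² + 4·140·54·53)] = (1/2)[140 + √1622320] = 706.8516

Kővári–Sós–Turán: let r_1, ..., r_140 be the row sums and z = Σ r_i the total number of 1s. Each pair of columns can share at most one row with both entries 1 (else a 2×2 all-ones block appears), so Σ_i C(r_i, 2) ≤ C(54, 2) = 1431. By convexity Σ_i C(r_i, 2) ≥ 140·C(z/140, 2) = z(z − 140)/(2·140), giving z² − 140z − 140·54·53 ≤ 0 and hence z ≤ (1/2)[140 + √(19600 + 4·400680)] = (1/2)[140 + √1622320] ≈ (1/2)(140 + 1273.7033) = 706.8516.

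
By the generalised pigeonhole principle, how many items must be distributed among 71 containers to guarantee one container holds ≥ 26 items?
n = (26 − 1)·71 + 1 = 1776

By the generalised pigeonhole principle, to guarantee some box contains ≥ r objects we need more than (r − 1) · k objects total. Threshold: n = (r − 1) · k + 1. With r = 26 and k = 71: n = 25 · 71 + 1 = 1775 + 1 = 1776. For n = 1775 = 25 · 71, we can put exactly 25 objects in every box, avoiding 26 in any single one — so 1776 is tight.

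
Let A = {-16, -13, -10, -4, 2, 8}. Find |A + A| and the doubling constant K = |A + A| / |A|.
K = |A + A| / |A| = 14/6 = 7/3

Enumerate A + A = {a + b : a, b ∈ A}. With |A| = 6, there are |A|^2 = 36 ordered sum pairs; collecting distinct values, A + A = {-32, -29, -26, -23, -20, -17, -14, -11, -8, -5, -2, 4, 10, 16}, so |A + A| = 14. Thus K = 14/6 = 7/3. For comparison, the minimum possible |A + A| over all 6-element sets is 2·6 − 1 = 11 (so min K = 11/6), attained only by arithmetic progressions.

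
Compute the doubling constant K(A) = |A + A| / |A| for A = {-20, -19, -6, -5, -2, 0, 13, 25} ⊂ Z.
K = |A + A| / |A| = 33/8

Enumerate A + A = {a + b : a, b ∈ A}. With |A| = 8, there are |A|^2 = 64 ordered sum pairs; collecting distinct values, A + A = {-40, -39, -38, -26, -25, -24, -22, -21, -20, -19, -12, -11, -10, -8, -7, -6, -5, -4, -2, 0, 5, 6, 7, 8, 11, 13, 19, 20, 23, 25, 26, 38, 50}, so |A + A| = 33. Thus K = 33/8. For comparison, the minimum possible |A + A| over all 8-element sets is 2·8 − 1 = 15 (so min K = 15/8), attained only by arithmetic progressions.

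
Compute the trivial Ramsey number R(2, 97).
R(2, 97) = 97

R(2, k) = k for all k ≥ 2: in a 2-colouring of K_k, either some edge is red (a red K_2) or all edges are blue (a blue K_k). And K_{96} coloured all-blue has no blue K_97, so R(2, 97) > 96. Hence R(2, 97) = 97.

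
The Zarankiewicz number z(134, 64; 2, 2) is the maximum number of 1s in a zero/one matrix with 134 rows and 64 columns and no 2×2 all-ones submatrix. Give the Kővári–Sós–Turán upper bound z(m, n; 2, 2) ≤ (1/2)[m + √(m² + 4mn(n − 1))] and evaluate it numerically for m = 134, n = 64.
z(134, 64; 2, 2) ≤ (1/2)[134 + √(134² + 4·134·64·63)] = (1/2)[134 + √2179108] = 805.0901

Kővári–Sós–Turán: let r_1, ..., r_134 be the row sums and z = Σ r_i the total number of 1s. Each pair of columns can share at most one row with both entries 1 (else a 2×2 all-ones block appears), so Σ_i C(r_i, 2) ≤ C(64, 2) = 2016. By convexity Σ_i C(r_i, 2) ≥ 134·C(z/134, 2) = z(z − 134)/(2·134), giving z² − 134z − 134·64·63 ≤ 0 and hence z ≤ (1/2)[134 + √(17956 + 4·540288)] = (1/2)[134 + √2179108] ≈ (1/2)(134 + 1476.1802) = 805.0901.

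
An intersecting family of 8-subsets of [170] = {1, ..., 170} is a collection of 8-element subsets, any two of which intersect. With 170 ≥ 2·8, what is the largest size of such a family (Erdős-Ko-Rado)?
max |F| = C(169, 7) = 688819456468

The Erdős-Ko-Rado theorem states: for n ≥ 2k, an intersecting family of k-subsets of an n-element set has size at most C(n − 1, k − 1), with equality for 'star' families {A ⊆ [n] : |A| = k, i ∈ A} (fix an element i). For n = 170, k = 8: C(169, 7) = 688819456468.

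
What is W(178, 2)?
W(178, 2) = 178 + 1 = 179

A 2-term AP is any pair of integers, so a monochromatic 2-AP exists iff some colour is used at least twice. With 178 colours, the colouring i ↦ i on {1, ..., 178} uses each colour once, avoiding any monochromatic pair, so W(178, 2) > 178. For {1, ..., 179}, pigeonhole forces two integers of the same colour, which form a monochromatic 2-AP. Hence W(178, 2) = 179.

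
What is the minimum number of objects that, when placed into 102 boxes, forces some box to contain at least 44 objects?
n = (44 − 1)·102 + 1 = 4387

By the generalised pigeonhole principle, to guarantee some box contains ≥ r objects we need more than (r − 1) · k objects total. Threshold: n = (r − 1) · k + 1. With r = 44 and k = 102: n = 43 · 102 + 1 = 4386 + 1 = 4387. For n = 4386 = 43 · 102, we can put exactly 43 objects in every box, avoiding 44 in any single one — so 4387 is tight.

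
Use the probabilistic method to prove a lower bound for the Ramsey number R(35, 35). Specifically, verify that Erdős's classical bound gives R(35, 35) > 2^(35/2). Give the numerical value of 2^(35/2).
2^(35/2) = 185363.8; so R(35, 35) > 185363.8

Colour each edge of K_n uniformly at random with red/blue. The expected number of monochromatic K_35 is C(n, 35) · 2 · 2^(−C(35,2)). If C(n, 35) · 2^(1 − C(35,2)) < 1, then with positive probability no monochromatic K_35 exists, so R(35, 35) > n. The standard estimate C(n, 35) ≤ n^35/35! shows this inequality holds whenever n ≤ 2^(35/2) (since 35! · 2^(C(35,2) − 1) > 2^(35^2/2) ≥ n^35). Hence R(35, 35) > 2^(35/2) = 185363.8.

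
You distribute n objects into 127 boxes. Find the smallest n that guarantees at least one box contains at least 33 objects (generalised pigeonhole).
n = (33 − 1)·127 + 1 = 4065

By the generalised pigeonhole principle, to guarantee some box contains ≥ r objects we need more than (r − 1) · k objects total. Threshold: n = (r − 1) · k + 1. With r = 33 and k = 127: n = 32 · 127 + 1 = 4064 + 1 = 4065. For n = 4064 = 32 · 127, we can put exactly 32 objects in every box, avoiding 33 in any single one — so 4065 is tight.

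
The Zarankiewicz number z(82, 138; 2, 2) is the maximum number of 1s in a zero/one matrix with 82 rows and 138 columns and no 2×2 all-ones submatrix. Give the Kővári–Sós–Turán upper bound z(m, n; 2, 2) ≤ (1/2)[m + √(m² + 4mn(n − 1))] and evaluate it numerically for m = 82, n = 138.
z(82, 138; 2, 2) ≤ (1/2)[82 + √(82² + 4·82·138·137)] = (1/2)[82 + √6207892] = 1286.7821

Kővári–Sós–Turán: let r_1, ..., r_82 be the row sums and z = Σ r_i the total number of 1s. Each pair of columns can share at most one row with both entries 1 (else a 2×2 all-ones block appears), so Σ_i C(r_i, 2) ≤ C(138, 2) = 9453. By convexity Σ_i C(r_i, 2) ≥ 82·C(z/82, 2) = z(z − 82)/(2·82), giving z² − 82z − 82·138·137 ≤ 0 and hence z ≤ (1/2)[82 + √(6724 + 4·1550292)] = (1/2)[82 + √6207892] ≈ (1/2)(82 + 2491.5642) = 1286.7821.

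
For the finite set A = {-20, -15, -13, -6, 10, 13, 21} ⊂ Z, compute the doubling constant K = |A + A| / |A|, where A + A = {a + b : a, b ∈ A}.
K = |A + A| / |A| = 27/7

Enumerate A + A = {a + b : a, b ∈ A}. With |A| = 7, there are |A|^2 = 49 ordered sum pairs; collecting distinct values, A + A = {-40, -35, -33, -30, -28, -26, -21, -19, -12, -10, -7, -5, -3, -2, 0, 1, 4, 6, 7, 8, 15, 20, 23, 26, 31, 34, 42}, so |A + A| = 27. Thus K = 27/7. For comparison, the minimum possible |A + A| over all 7-element sets is 2·7 − 1 = 13 (so min K = 13/7), attained only by arithmetic progressions.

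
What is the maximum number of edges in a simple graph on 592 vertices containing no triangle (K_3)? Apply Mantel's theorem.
ex(592, K_3) = ⌊592^2/4⌋ = 87616

Mantel (1907): a triangle-free graph on n vertices has at most ⌊n^2/4⌋ edges, with equality for the complete bipartite graph K_{⌊n/2⌋, ⌈n/2⌉}. For n = 592: ⌊592^2/4⌋ = ⌊350464/4⌋ = 87616. The extremal graph is K_{296, 296}, which has 296·296 = 87616 edges.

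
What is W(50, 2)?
W(50, 2) = 50 + 1 = 51

A 2-term AP is any pair of integers, so a monochromatic 2-AP exists iff some colour is used at least twice. With 50 colours, the colouring i ↦ i on {1, ..., 50} uses each colour once, avoiding any monochromatic pair, so W(50, 2) > 50. For {1, ..., 51}, pigeonhole forces two integers of the same colour, which form a monochromatic 2-AP. Hence W(50, 2) = 51.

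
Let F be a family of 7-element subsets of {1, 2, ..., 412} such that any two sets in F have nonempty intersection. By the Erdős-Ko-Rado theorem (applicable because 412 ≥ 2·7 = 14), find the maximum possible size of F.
max |F| = C(411, 6) = 6453526475242

The Erdős-Ko-Rado theorem states: for n ≥ 2k, an intersecting family of k-subsets of an n-element set has size at most C(n − 1, k − 1), with equality for 'star' families {A ⊆ [n] : |A| = k, i ∈ A} (fix an element i). For n = 412, k = 7: C(411, 6) = 6453526475242.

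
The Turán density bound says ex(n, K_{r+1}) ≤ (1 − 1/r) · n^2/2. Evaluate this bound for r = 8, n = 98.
Turán density bound = (7/8) · 98^2/2 = 16807/4 ≈ 4201.75

Turán's theorem: ex(n, K_{r+1}) is achieved by the complete r-partite Turán graph T(n, r) with parts as balanced as possible, and is at most (1 − 1/r) · n^2/2. For r = 8, n = 98: the density bound is (7/8) · 9604/2 = 16807/4 ≈ 4201.75. The integer-valued extremum is e(T(98, 8)) = 4201, which is strictly less than the density bound 16807/4 since 8 ∤ 98 (the parts of T(98, 8) cannot all be equal).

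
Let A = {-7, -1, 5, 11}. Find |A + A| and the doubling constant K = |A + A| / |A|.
K = |A + A| / |A| = 7/4

Enumerate A + A = {a + b : a, b ∈ A}. With |A| = 4, there are |A|^2 = 16 ordered sum pairs; collecting distinct values, A + A = {-14, -8, -2, 4, 10, 16, 22}, so |A + A| = 7. Thus K = 7/4. Here |A + A| = 2|A| − 1 = 7, the minimum possible — so K = 7/4 is minimal, which holds iff A is an arithmetic progression.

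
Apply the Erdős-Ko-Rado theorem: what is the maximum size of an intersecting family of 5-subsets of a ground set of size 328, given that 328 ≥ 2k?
max |F| = C(327, 4) = 467716275

Erdős-Ko-Rado (1961): when n ≥ 2k, max |F| = C(n−1, k−1). The bound is attained by the star {A : i ∈ A} for any fixed i ∈ [n]. Here C(328−1, 5−1) = C(327, 4) = 467716275.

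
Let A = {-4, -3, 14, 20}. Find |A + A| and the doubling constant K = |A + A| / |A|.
K = |A + A| / |A| = 10/4 = 5/2

Enumerate A + A = {a + b : a, b ∈ A}. With |A| = 4, there are |A|^2 = 16 ordered sum pairs; collecting distinct values, A + A = {-8, -7, -6, 10, 11, 16, 17, 28, 34, 40}, so |A + A| = 10. Thus K = 10/4 = 5/2. For comparison, the minimum possible |A + A| over all 4-element sets is 2·4 − 1 = 7 (so min K = 7/4), attained only by arithmetic progressions.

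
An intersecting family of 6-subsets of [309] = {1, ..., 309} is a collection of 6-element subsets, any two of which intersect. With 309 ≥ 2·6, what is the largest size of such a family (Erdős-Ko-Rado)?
max |F| = C(308, 5) = 22356442416

Erdős-Ko-Rado (1961): when n ≥ 2k, max |F| = C(n−1, k−1). The bound is attained by the star {A : i ∈ A} for any fixed i ∈ [n]. Here C(309−1, 6−1) = C(308, 5) = 22356442416.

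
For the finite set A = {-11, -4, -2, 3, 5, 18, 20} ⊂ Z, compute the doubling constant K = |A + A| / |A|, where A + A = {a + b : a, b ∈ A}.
K = |A + A| / |A| = 23/7

Enumerate A + A = {a + b : a, b ∈ A}. With |A| = 7, there are |A|^2 = 49 ordered sum pairs; collecting distinct values, A + A = {-22, -15, -13, -8, -6, -4, -1, 1, 3, 6, 7, 8, 9, 10, 14, 16, 18, 21, 23, 25, 36, 38, 40}, so |A + A| = 23. Thus K = 23/7. For comparison, the minimum possible |A + A| over all 7-element sets is 2·7 − 1 = 13 (so min K = 13/7), attained only by arithmetic progressions.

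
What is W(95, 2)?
W(95, 2) = 95 + 1 = 96

A 2-term AP is any pair of integers, so a monochromatic 2-AP exists iff some colour is used at least twice. With 95 colours, the colouring i ↦ i on {1, ..., 95} uses each colour once, avoiding any monochromatic pair, so W(95, 2) > 95. For {1, ..., 96}, pigeonhole forces two integers of the same colour, which form a monochromatic 2-AP. Hence W(95, 2) = 96.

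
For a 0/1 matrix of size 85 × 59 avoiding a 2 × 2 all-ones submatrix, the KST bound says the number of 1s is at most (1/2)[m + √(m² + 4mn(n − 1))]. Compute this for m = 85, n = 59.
z(85, 59; 2, 2) ≤ (1/2)[85 + √(85² + 4·85·59·58)] = (1/2)[85 + √1170705] = 583.4956

Kővári–Sós–Turán: let r_1, ..., r_85 be the row sums and z = Σ r_i the total number of 1s. Each pair of columns can share at most one row with both entries 1 (else a 2×2 all-ones block appears), so Σ_i C(r_i, 2) ≤ C(59, 2) = 1711. By convexity Σ_i C(r_i, 2) ≥ 85·C(z/85, 2) = z(z − 85)/(2·85), giving z² − 85z − 85·59·58 ≤ 0 and hence z ≤ (1/2)[85 + √(7225 + 4·290870)] = (1/2)[85 + √1170705] ≈ (1/2)(85 + 1081.9912) = 583.4956.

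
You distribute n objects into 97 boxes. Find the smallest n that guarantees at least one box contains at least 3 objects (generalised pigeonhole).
n = (3 − 1)·97 + 1 = 195

By the generalised pigeonhole principle, to guarantee some box contains ≥ r objects we need more than (r − 1) · k objects total. Threshold: n = (r − 1) · k + 1. With r = 3 and k = 97: n = 2 · 97 + 1 = 194 + 1 = 195. For n = 194 = 2 · 97, we can put exactly 2 objects in every box, avoiding 3 in any single one — so 195 is tight.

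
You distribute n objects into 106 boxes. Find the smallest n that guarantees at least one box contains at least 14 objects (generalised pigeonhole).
n = (14 − 1)·106 + 1 = 1379

By the generalised pigeonhole principle, to guarantee some box contains ≥ r objects we need more than (r − 1) · k objects total. Threshold: n = (r − 1) · k + 1. With r = 14 and k = 106: n = 13 · 106 + 1 = 1378 + 1 = 1379. For n = 1378 = 13 · 106, we can put exactly 13 objects in every box, avoiding 14 in any single one — so 1379 is tight.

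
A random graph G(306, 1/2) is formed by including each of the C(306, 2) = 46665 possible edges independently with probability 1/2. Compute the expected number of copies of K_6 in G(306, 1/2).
E[# K_6] = C(306, 6) · (1/2)^C(6, 2) = 1085371516236 / 2^15 = 271342879059/8192 ≈ 33122910.041382

For each 6-subset S of vertices (there are C(306, 6) = 1085371516236 such S), let X_S = 1 if S induces a K_6 (all C(6, 2) = 15 edges present). Then P(X_S = 1) = (1/2)^15 = 1/32768. By linearity of expectation, E[# K_6] = C(306, 6) · (1/2)^15 = 1085371516236 / 32768 = 271342879059/8192 ≈ 33122910.041382.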